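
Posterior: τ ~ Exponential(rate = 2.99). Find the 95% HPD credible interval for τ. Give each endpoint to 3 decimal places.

The exponential density is strictly decreasing on [0, ∞), so the HPD interval is anchored at 0: [0, q] with P(τ ≤ q) = 0.95.
q = −ln(1 − 0.95) / 2.99 = 2.9957 / 2.99 = 1.002.

[0.000, 1.002]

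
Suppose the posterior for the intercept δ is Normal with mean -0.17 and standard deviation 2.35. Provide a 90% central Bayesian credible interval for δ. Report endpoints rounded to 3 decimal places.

[-4.035, 3.695]

The posterior is symmetric, so the 90% equal-tailed interval is δ = -0.17 ± z·2.35 with z = 1.645.
Half-width: 1.645 × 2.35 = 3.865.
-0.17 − 3.865 = -4.035; -0.17 + 3.865 = 3.695.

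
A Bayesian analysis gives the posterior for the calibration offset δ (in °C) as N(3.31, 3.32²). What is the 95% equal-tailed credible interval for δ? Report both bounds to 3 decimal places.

The posterior is symmetric, so the 95% equal-tailed interval is δ = 3.31 ± z·3.32 with z = 1.960.
Half-width: 1.960 × 3.32 = 6.507.
3.31 − 6.507 = -3.197; 3.31 + 6.507 = 9.817.

[-3.197, 9.817]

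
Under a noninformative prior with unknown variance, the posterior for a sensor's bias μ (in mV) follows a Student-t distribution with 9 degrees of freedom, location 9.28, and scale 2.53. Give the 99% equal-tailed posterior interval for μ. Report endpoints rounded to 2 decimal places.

The t_9 distribution is symmetric; the 99% interval is 9.28 ± t·2.53 with t_{0.995,9} = 3.250.
Half-width: 3.250 × 2.53 = 8.22.
9.28 − 8.22 = 1.06; 9.28 + 8.22 = 17.50.

[1.06, 17.50]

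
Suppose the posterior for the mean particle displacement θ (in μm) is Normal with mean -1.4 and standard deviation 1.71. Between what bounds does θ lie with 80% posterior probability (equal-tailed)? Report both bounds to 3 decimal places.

The posterior is symmetric, so the 80% equal-tailed interval is θ = -1.4 ± z·1.71 with z = 1.282.
Half-width: 1.282 × 1.71 = 2.191.
-1.4 − 2.191 = -3.591; -1.4 + 2.191 = 0.791.

[-3.591, 0.791]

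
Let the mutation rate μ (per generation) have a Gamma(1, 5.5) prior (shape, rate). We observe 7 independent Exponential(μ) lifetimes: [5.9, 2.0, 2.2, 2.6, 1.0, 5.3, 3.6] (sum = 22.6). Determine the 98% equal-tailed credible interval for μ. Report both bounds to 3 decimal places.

[0.103, 0.569]

Posterior: Gamma(1+7, 5.5+22.6) = Gamma(8, 28.1) (shape, rate).
Equal-tailed 98% interval: Gamma(8, 28.1) quantiles at 0.01 and 0.99.
Posterior mean ≈ 0.285, SD ≈ 0.101; a Normal approximation gives roughly [0.051, 0.519].
Exact: lower = 0.103; upper = 0.569.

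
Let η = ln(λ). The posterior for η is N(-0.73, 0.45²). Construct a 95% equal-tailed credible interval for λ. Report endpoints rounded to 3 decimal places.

[0.199, 1.164]

On the log scale the 95% interval is -0.73 ± 1.960 × 0.45 = [-1.6120, 0.1520].
Exponentiate: [e^-1.6120, e^0.1520] = [0.199, 1.164].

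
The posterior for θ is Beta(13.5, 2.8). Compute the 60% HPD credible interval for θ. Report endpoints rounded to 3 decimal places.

[0.791, 0.934]

The posterior is unimodal and skewed, so the HPD interval has equal density at both endpoints and is the shortest 60% interval.
Solving f(0.791) = f(0.934) with F(0.934) − F(0.791) = 0.60 gives [0.791, 0.934].
For comparison, the equal-tailed interval is [0.755, 0.908]; the HPD is narrower and shifted toward the mode.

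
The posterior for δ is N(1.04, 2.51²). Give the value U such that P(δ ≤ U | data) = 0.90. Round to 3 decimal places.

4.257

Need U with P(δ ≤ U) = 0.90: U = 1.04 + z_{0.1}·2.51.
z = 1.282; U = 1.04 + 1.282 × 2.51 = 4.257.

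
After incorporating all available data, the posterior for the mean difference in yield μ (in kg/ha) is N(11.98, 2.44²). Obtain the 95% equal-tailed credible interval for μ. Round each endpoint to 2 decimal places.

The posterior is symmetric, so the 95% equal-tailed interval is μ = 11.98 ± z·2.44 with z = 1.960.
Half-width: 1.960 × 2.44 = 4.78.
11.98 − 4.78 = 7.20; 11.98 + 4.78 = 16.76.

[7.20, 16.76]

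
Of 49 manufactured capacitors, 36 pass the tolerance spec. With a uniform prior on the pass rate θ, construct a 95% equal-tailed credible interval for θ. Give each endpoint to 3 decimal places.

[0.597, 0.838]

Posterior: Beta(1+36, 1+13) = Beta(37, 14).
Equal-tailed 95% interval: the 0.025 and 0.975 quantiles of Beta(37, 14).
Posterior mean ≈ 0.725, SD ≈ 0.062; a Normal approximation gives roughly [0.604, 0.847].
Exact: F⁻¹(0.025) = 0.597; F⁻¹(0.975) = 0.838.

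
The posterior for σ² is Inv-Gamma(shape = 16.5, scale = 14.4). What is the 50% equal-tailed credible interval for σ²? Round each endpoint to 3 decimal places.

Inverse-Gamma(16.5, 14.4) quantiles: F⁻¹(0.25) and F⁻¹(0.75).
Equivalently, 1/σ² ~ Gamma(16.5, rate = 14.4); invert its 0.75 and 0.25 quantiles.
Posterior mean ≈ 0.929, SD ≈ 0.244; a Normal approximation gives roughly [0.764, 1.094].
Exact: lower = 0.757; upper = 1.058.

[0.757, 1.058]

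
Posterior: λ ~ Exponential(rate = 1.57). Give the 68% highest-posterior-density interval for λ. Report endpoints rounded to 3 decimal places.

[0.000, 0.726]

The exponential density is strictly decreasing on [0, ∞), so the HPD interval is anchored at 0: [0, q] with P(λ ≤ q) = 0.68.
q = −ln(1 − 0.68) / 1.57 = 1.1394 / 1.57 = 0.726.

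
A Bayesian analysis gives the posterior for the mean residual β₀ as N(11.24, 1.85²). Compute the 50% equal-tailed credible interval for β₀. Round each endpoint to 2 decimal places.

[9.99, 12.49]

The posterior is symmetric, so the 50% equal-tailed interval is β₀ = 11.24 ± z·1.85 with z = 0.674.
Half-width: 0.674 × 1.85 = 1.25.
11.24 − 1.25 = 9.99; 11.24 + 1.25 = 12.49.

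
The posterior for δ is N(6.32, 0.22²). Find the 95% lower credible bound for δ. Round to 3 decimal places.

5.958

Need L with P(δ ≥ L) = 0.95: L = 6.32 − z_{0.05}·0.22.
z = 1.645; L = 6.32 − 1.645 × 0.22 = 5.958.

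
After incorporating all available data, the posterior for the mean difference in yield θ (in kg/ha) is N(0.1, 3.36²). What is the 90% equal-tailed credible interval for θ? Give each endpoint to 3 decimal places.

The posterior is symmetric, so the 90% equal-tailed interval is θ = 0.1 ± z·3.36 with z = 1.645.
Half-width: 1.645 × 3.36 = 5.527.
0.1 − 5.527 = -5.427; 0.1 + 5.527 = 5.627.

[-5.427, 5.627]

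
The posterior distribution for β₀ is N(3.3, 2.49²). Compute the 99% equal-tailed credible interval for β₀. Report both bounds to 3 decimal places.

The posterior is symmetric, so the 99% equal-tailed interval is β₀ = 3.3 ± z·2.49 with z = 2.576.
Half-width: 2.576 × 2.49 = 6.414.
3.3 − 6.414 = -3.114; 3.3 + 6.414 = 9.714.

[-3.114, 9.714]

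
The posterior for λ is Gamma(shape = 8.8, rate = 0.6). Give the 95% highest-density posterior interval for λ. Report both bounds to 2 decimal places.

[5.82, 24.52]

The posterior is unimodal and skewed, so the HPD interval has equal density at both endpoints and is the shortest 95% interval.
Solving f(5.82) = f(24.52) with F(24.52) − F(5.82) = 0.95 gives [5.82, 24.52].
For comparison, the equal-tailed interval is [6.64, 25.83]; the HPD is narrower and shifted toward the mode.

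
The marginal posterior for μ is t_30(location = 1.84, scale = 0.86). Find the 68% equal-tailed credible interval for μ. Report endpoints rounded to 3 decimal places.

[0.970, 2.710]

The t_30 distribution is symmetric; the 68% interval is 1.84 ± t·0.86 with t_{0.84,30} = 1.011.
Half-width: 1.011 × 0.86 = 0.870.
1.84 − 0.870 = 0.970; 1.84 + 0.870 = 2.710.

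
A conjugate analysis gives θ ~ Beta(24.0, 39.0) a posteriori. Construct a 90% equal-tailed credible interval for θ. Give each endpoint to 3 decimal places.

Posterior: Beta(24.0, 39.0).
Equal-tailed 90% interval: the 0.05 and 0.95 quantiles of Beta(24.0, 39.0).
Posterior mean ≈ 0.381, SD ≈ 0.061; a Normal approximation gives roughly [0.281, 0.481].
Exact: F⁻¹(0.05) = 0.283; F⁻¹(0.95) = 0.483.

[0.283, 0.483]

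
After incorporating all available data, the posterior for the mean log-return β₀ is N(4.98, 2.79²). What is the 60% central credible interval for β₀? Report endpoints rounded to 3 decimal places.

The posterior is symmetric, so the 60% equal-tailed interval is β₀ = 4.98 ± z·2.79 with z = 0.842.
Half-width: 0.842 × 2.79 = 2.348.
4.98 − 2.348 = 2.632; 4.98 + 2.348 = 7.328.

[2.632, 7.328]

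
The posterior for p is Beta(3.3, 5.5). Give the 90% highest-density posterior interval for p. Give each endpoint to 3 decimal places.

[0.119, 0.622]

The posterior is unimodal and skewed, so the HPD interval has equal density at both endpoints and is the shortest 90% interval.
Solving f(0.119) = f(0.622) with F(0.622) − F(0.119) = 0.90 gives [0.119, 0.622].
For comparison, the equal-tailed interval is [0.138, 0.646]; the HPD is narrower and shifted toward the mode.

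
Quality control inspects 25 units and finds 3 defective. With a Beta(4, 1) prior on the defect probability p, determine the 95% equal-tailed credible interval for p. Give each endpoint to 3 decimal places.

Posterior: Beta(4+3, 1+22) = Beta(7, 23).
Equal-tailed 95% interval: the 0.025 and 0.975 quantiles of Beta(7, 23).
Posterior mean ≈ 0.233, SD ≈ 0.076; a Normal approximation gives roughly [0.084, 0.382].
Exact: F⁻¹(0.025) = 0.103; F⁻¹(0.975) = 0.397.

[0.103, 0.397]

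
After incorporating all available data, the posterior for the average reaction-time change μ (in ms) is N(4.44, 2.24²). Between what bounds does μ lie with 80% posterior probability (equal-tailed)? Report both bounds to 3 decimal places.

The posterior is symmetric, so the 80% equal-tailed interval is μ = 4.44 ± z·2.24 with z = 1.282.
Half-width: 1.282 × 2.24 = 2.871.
4.44 − 2.871 = 1.569; 4.44 + 2.871 = 7.311.

[1.569, 7.311]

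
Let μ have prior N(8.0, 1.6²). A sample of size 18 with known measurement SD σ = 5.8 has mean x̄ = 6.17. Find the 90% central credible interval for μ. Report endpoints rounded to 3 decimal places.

Posterior precision = 1/1.6² + 18/5.8² = 0.3906 + 0.5351 = 0.9257, so posterior SD = 1.0394.
Posterior mean = (8.0/1.6² + 18·6.17/5.8²) / 0.9257 = 6.9422.
Interval: 6.9422 ± 1.645 × 1.0394 → [5.233, 8.652].

[5.233, 8.652]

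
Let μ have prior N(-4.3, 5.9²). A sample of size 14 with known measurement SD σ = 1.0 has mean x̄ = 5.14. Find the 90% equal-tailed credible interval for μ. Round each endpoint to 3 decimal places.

[4.682, 5.560]

Posterior precision = 1/5.9² + 14/1.0² = 0.0287 + 14.0000 = 14.0287, so posterior SD = 0.2670.
Posterior mean = (-4.3/5.9² + 14·5.14/1.0²) / 14.0287 = 5.1207.
Interval: 5.1207 ± 1.645 × 0.2670 → [4.682, 5.560].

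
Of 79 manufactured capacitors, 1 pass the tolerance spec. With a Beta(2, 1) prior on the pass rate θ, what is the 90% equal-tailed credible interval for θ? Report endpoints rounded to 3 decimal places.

[0.010, 0.076]

Posterior: Beta(2+1, 1+78) = Beta(3, 79).
Equal-tailed 90% interval: the 0.05 and 0.95 quantiles of Beta(3, 79).
Posterior mean ≈ 0.037, SD ≈ 0.021; a Normal approximation gives roughly [0.003, 0.070].
Exact: F⁻¹(0.05) = 0.010; F⁻¹(0.95) = 0.076.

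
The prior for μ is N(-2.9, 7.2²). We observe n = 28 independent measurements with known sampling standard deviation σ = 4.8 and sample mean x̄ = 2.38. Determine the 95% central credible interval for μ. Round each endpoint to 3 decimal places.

[0.534, 4.061]

Posterior precision = 1/7.2² + 28/4.8² = 0.0193 + 1.2153 = 1.2346, so posterior SD = 0.9000.
Posterior mean = (-2.9/7.2² + 28·2.38/4.8²) / 1.2346 = 2.2975.
Interval: 2.2975 ± 1.960 × 0.9000 → [0.534, 4.061].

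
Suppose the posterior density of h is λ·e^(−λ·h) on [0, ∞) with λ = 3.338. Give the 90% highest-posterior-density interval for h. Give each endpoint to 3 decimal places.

[0.000, 0.690]

The exponential density is strictly decreasing on [0, ∞), so the HPD interval is anchored at 0: [0, q] with P(h ≤ q) = 0.90.
q = −ln(1 − 0.90) / 3.338 = 2.3026 / 3.338 = 0.690.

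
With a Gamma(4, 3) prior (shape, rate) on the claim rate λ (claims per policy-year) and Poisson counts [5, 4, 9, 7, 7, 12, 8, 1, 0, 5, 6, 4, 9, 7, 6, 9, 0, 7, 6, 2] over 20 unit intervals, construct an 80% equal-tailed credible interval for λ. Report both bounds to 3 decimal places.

Posterior: Gamma(4+114, 3+20) = Gamma(118, 23) (shape, rate).
Equal-tailed 80% interval: Gamma(118, 23) quantiles at 0.1 and 0.9.
Posterior mean ≈ 5.130, SD ≈ 0.472; a Normal approximation gives roughly [4.525, 5.736].
Exact: lower = 4.535; upper = 5.744.

[4.535, 5.744]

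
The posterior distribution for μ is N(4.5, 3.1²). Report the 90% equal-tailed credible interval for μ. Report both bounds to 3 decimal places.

[-0.599, 9.599]

The posterior is symmetric, so the 90% equal-tailed interval is μ = 4.5 ± z·3.1 with z = 1.645.
Half-width: 1.645 × 3.1 = 5.099.
4.5 − 5.099 = -0.599; 4.5 + 5.099 = 9.599.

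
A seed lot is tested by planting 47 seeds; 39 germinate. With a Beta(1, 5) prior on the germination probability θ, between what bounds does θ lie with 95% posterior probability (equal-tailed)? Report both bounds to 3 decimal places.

Posterior: Beta(1+39, 5+8) = Beta(40, 13).
Equal-tailed 95% interval: the 0.025 and 0.975 quantiles of Beta(40, 13).
Posterior mean ≈ 0.755, SD ≈ 0.059; a Normal approximation gives roughly [0.640, 0.869].
Exact: F⁻¹(0.025) = 0.632; F⁻¹(0.975) = 0.860.

[0.632, 0.860]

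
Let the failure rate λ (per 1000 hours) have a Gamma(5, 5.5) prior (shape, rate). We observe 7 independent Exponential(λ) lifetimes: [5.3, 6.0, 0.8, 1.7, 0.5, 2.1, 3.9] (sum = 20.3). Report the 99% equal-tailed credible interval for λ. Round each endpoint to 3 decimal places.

Posterior: Gamma(5+7, 5.5+20.3) = Gamma(12, 25.8) (shape, rate).
Equal-tailed 99% interval: Gamma(12, 25.8) quantiles at 0.005 and 0.995.
Posterior mean ≈ 0.465, SD ≈ 0.134; a Normal approximation gives roughly [0.119, 0.811].
Exact: lower = 0.192; upper = 0.883.

[0.192, 0.883]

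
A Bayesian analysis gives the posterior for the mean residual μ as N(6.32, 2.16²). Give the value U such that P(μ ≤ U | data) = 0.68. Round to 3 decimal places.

Need U with P(μ ≤ U) = 0.68: U = 6.32 + z_{0.32}·2.16.
z = 0.468; U = 6.32 + 0.468 × 2.16 = 7.330.

7.330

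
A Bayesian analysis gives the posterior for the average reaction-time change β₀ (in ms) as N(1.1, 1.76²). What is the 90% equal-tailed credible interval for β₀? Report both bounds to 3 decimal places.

[-1.795, 3.995]

The posterior is symmetric, so the 90% equal-tailed interval is β₀ = 1.1 ± z·1.76 with z = 1.645.
Half-width: 1.645 × 1.76 = 2.895.
1.1 − 2.895 = -1.795; 1.1 + 2.895 = 3.995.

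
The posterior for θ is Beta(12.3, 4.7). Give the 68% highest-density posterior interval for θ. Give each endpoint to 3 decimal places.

The posterior is unimodal and skewed, so the HPD interval has equal density at both endpoints and is the shortest 68% interval.
Solving f(0.638) = f(0.848) with F(0.848) − F(0.638) = 0.68 gives [0.638, 0.848].
For comparison, the equal-tailed interval is [0.617, 0.830]; the HPD is narrower and shifted toward the mode.

[0.638, 0.848]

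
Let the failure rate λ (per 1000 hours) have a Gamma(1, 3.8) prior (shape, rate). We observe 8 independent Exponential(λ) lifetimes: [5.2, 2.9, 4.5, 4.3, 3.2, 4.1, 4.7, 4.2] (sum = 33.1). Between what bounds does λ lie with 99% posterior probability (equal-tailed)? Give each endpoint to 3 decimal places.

Posterior: Gamma(1+8, 3.8+33.1) = Gamma(9, 36.9) (shape, rate).
Equal-tailed 99% interval: Gamma(9, 36.9) quantiles at 0.005 and 0.995.
Posterior mean ≈ 0.244, SD ≈ 0.081; a Normal approximation gives roughly [0.034, 0.453].
Exact: lower = 0.085; upper = 0.503.

[0.085, 0.503]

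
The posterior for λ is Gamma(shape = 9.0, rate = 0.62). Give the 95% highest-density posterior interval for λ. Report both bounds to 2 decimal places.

[5.84, 24.16]

The posterior is unimodal and skewed, so the HPD interval has equal density at both endpoints and is the shortest 95% interval.
Solving f(5.84) = f(24.16) with F(24.16) − F(5.84) = 0.95 gives [5.84, 24.16].
For comparison, the equal-tailed interval is [6.64, 25.42]; the HPD is narrower and shifted toward the mode.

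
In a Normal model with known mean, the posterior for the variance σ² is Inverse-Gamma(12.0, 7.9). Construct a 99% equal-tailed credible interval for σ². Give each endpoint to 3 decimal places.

Inverse-Gamma(12.0, 7.9) quantiles: F⁻¹(0.005) and F⁻¹(0.995).
Equivalently, 1/σ² ~ Gamma(12.0, rate = 7.9); invert its 0.995 and 0.005 quantiles.
Posterior mean ≈ 0.718, SD ≈ 0.227; a Normal approximation gives roughly [0.133, 1.303].
Exact: lower = 0.347; upper = 1.598.

[0.347, 1.598]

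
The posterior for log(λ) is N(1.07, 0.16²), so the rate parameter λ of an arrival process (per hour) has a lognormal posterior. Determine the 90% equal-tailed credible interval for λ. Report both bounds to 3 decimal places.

[2.241, 3.793]

On the log scale the 90% interval is 1.07 ± 1.645 × 0.16 = [0.8068, 1.3332].
Exponentiate: [e^0.8068, e^1.3332] = [2.241, 3.793].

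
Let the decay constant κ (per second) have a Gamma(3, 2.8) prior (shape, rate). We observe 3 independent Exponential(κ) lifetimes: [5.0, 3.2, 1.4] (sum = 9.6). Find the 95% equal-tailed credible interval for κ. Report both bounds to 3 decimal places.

[0.178, 0.941]

Posterior: Gamma(3+3, 2.8+9.6) = Gamma(6, 12.4) (shape, rate).
Equal-tailed 95% interval: Gamma(6, 12.4) quantiles at 0.025 and 0.975.
Posterior mean ≈ 0.484, SD ≈ 0.198; a Normal approximation gives roughly [0.097, 0.871].
Exact: lower = 0.178; upper = 0.941.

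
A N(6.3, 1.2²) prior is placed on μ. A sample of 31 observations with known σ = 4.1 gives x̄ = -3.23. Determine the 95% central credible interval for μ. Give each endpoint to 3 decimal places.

Posterior precision = 1/1.2² + 31/4.1² = 0.6944 + 1.8441 = 2.5386, so posterior SD = 0.6276.
Posterior mean = (6.3/1.2² + 31·-3.23/4.1²) / 2.5386 = -0.6230.
Interval: -0.6230 ± 1.960 × 0.6276 → [-1.853, 0.607].

[-1.853, 0.607]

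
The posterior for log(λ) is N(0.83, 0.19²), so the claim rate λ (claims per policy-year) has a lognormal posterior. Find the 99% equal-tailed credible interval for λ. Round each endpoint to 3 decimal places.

On the log scale the 99% interval is 0.83 ± 2.576 × 0.19 = [0.3406, 1.3194].
Exponentiate: [e^0.3406, e^1.3194] = [1.406, 3.741].

[1.406, 3.741]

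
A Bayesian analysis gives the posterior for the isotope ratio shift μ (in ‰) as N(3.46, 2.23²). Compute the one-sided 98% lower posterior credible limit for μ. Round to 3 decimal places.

-1.120

Need L with P(μ ≥ L) = 0.98: L = 3.46 − z_{0.02}·2.23.
z = 2.054; L = 3.46 − 2.054 × 2.23 = -1.120.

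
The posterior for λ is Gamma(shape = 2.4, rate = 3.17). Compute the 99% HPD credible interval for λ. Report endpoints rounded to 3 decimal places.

[0.012, 2.329]

The posterior is unimodal and skewed, so the HPD interval has equal density at both endpoints and is the shortest 99% interval.
Solving f(0.012) = f(2.329) with F(2.329) − F(0.012) = 0.99 gives [0.012, 2.329].
For comparison, the equal-tailed interval is [0.058, 2.584]; the HPD is narrower and shifted toward the mode.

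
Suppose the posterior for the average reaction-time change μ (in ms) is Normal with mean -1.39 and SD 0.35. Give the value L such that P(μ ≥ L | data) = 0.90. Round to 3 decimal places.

Need L with P(μ ≥ L) = 0.90: L = -1.39 − z_{0.1}·0.35.
z = 1.282; L = -1.39 − 1.282 × 0.35 = -1.839.

-1.839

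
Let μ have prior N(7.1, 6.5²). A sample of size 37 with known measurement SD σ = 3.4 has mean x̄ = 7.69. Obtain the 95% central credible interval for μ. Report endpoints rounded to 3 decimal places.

[6.594, 8.777]

Posterior precision = 1/6.5² + 37/3.4² = 0.0237 + 3.2007 = 3.2244, so posterior SD = 0.5569.
Posterior mean = (7.1/6.5² + 37·7.69/3.4²) / 3.2244 = 7.6857.
Interval: 7.6857 ± 1.960 × 0.5569 → [6.594, 8.777].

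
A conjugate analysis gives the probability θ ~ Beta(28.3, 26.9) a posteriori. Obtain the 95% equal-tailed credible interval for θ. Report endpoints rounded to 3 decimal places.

[0.382, 0.642]

Posterior: Beta(28.3, 26.9).
Equal-tailed 95% interval: the 0.025 and 0.975 quantiles of Beta(28.3, 26.9).
Posterior mean ≈ 0.513, SD ≈ 0.067; a Normal approximation gives roughly [0.382, 0.643].
Exact: F⁻¹(0.025) = 0.382; F⁻¹(0.975) = 0.642.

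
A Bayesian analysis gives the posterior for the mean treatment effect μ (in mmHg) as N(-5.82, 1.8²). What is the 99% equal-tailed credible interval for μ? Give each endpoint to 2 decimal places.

The posterior is symmetric, so the 99% equal-tailed interval is μ = -5.82 ± z·1.8 with z = 2.576.
Half-width: 2.576 × 1.8 = 4.64.
-5.82 − 4.64 = -10.46; -5.82 + 4.64 = -1.18.

[-10.46, -1.18]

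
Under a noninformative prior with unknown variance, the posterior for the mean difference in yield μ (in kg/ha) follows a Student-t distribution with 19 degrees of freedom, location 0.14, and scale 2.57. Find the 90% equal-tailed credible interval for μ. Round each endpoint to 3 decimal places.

[-4.304, 4.584]

The t_19 distribution is symmetric; the 90% interval is 0.14 ± t·2.57 with t_{0.95,19} = 1.729.
Half-width: 1.729 × 2.57 = 4.444.
0.14 − 4.444 = -4.304; 0.14 + 4.444 = 4.584.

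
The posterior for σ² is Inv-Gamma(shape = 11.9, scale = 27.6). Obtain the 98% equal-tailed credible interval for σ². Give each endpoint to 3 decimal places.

[1.292, 5.147]

Inverse-Gamma(11.9, 27.6) quantiles: F⁻¹(0.01) and F⁻¹(0.99).
Equivalently, 1/σ² ~ Gamma(11.9, rate = 27.6); invert its 0.99 and 0.01 quantiles.
Posterior mean ≈ 2.532, SD ≈ 0.805; a Normal approximation gives roughly [0.660, 4.404].
Exact: lower = 1.292; upper = 5.147.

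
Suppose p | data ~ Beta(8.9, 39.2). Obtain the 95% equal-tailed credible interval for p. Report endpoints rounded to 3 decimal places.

Posterior: Beta(8.9, 39.2).
Equal-tailed 95% interval: the 0.025 and 0.975 quantiles of Beta(8.9, 39.2).
Posterior mean ≈ 0.185, SD ≈ 0.055; a Normal approximation gives roughly [0.076, 0.294].
Exact: F⁻¹(0.025) = 0.090; F⁻¹(0.975) = 0.305.

[0.090, 0.305]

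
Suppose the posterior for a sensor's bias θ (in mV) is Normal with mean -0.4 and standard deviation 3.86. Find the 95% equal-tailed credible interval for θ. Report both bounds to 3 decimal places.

The posterior is symmetric, so the 95% equal-tailed interval is θ = -0.4 ± z·3.86 with z = 1.960.
Half-width: 1.960 × 3.86 = 7.565.
-0.4 − 7.565 = -7.965; -0.4 + 7.565 = 7.165.

[-7.965, 7.165]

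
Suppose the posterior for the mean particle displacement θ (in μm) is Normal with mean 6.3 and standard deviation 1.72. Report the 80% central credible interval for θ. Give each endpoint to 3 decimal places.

[4.096, 8.504]

The posterior is symmetric, so the 80% equal-tailed interval is θ = 6.3 ± z·1.72 with z = 1.282.
Half-width: 1.282 × 1.72 = 2.204.
6.3 − 2.204 = 4.096; 6.3 + 2.204 = 8.504.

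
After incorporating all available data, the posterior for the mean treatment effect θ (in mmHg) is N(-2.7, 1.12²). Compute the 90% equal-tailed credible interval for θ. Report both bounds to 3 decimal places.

The posterior is symmetric, so the 90% equal-tailed interval is θ = -2.7 ± z·1.12 with z = 1.645.
Half-width: 1.645 × 1.12 = 1.842.
-2.7 − 1.842 = -4.542; -2.7 + 1.842 = -0.858.

[-4.542, -0.858]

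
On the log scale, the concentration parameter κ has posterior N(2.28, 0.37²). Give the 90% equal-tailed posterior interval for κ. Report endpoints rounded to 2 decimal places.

[5.32, 17.97]

On the log scale the 90% interval is 2.28 ± 1.645 × 0.37 = [1.6714, 2.8886].
Exponentiate: [e^1.6714, e^2.8886] = [5.32, 17.97].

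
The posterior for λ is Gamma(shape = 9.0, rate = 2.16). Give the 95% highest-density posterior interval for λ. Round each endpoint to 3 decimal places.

The posterior is unimodal and skewed, so the HPD interval has equal density at both endpoints and is the shortest 95% interval.
Solving f(1.677) = f(6.934) with F(6.934) − F(1.677) = 0.95 gives [1.677, 6.934].
For comparison, the equal-tailed interval is [1.905, 7.298]; the HPD is narrower and shifted toward the mode.

[1.677, 6.934]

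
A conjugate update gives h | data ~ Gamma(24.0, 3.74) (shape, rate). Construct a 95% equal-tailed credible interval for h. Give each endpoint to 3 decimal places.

[4.112, 9.228]

Posterior: Gamma(shape 24.0, rate 3.74).
Equal-tailed 95% interval: Gamma(24.0, 3.74) quantiles at 0.025 and 0.975.
Posterior mean ≈ 6.417, SD ≈ 1.310; a Normal approximation gives roughly [3.850, 8.984].
Exact: lower = 4.112; upper = 9.228.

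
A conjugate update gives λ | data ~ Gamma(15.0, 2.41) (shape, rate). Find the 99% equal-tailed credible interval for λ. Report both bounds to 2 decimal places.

[2.86, 11.14]

Posterior: Gamma(shape 15.0, rate 2.41).
Equal-tailed 99% interval: Gamma(15.0, 2.41) quantiles at 0.005 and 0.995.
Posterior mean ≈ 6.22, SD ≈ 1.61; a Normal approximation gives roughly [2.08, 10.36].
Exact: lower = 2.86; upper = 11.14.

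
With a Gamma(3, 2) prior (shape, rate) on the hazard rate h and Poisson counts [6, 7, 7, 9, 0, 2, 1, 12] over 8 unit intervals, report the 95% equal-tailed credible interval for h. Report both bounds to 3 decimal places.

Posterior: Gamma(3+44, 2+8) = Gamma(47, 10) (shape, rate).
Equal-tailed 95% interval: Gamma(47, 10) quantiles at 0.025 and 0.975.
Posterior mean ≈ 4.700, SD ≈ 0.686; a Normal approximation gives roughly [3.356, 6.044].
Exact: lower = 3.453; upper = 6.136.

[3.453, 6.136]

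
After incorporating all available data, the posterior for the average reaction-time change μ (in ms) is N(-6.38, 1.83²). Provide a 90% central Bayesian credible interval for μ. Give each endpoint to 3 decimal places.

The posterior is symmetric, so the 90% equal-tailed interval is μ = -6.38 ± z·1.83 with z = 1.645.
Half-width: 1.645 × 1.83 = 3.010.
-6.38 − 3.010 = -9.390; -6.38 + 3.010 = -3.370.

[-9.390, -3.370]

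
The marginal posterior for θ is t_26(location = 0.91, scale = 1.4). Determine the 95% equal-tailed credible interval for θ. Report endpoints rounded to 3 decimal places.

[-1.968, 3.788]

The t_26 distribution is symmetric; the 95% interval is 0.91 ± t·1.4 with t_{0.975,26} = 2.056.
Half-width: 2.056 × 1.4 = 2.878.
0.91 − 2.878 = -1.968; 0.91 + 2.878 = 3.788.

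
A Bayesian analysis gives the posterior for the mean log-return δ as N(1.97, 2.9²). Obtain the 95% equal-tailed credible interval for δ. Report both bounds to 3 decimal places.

[-3.714, 7.654]

The posterior is symmetric, so the 95% equal-tailed interval is δ = 1.97 ± z·2.9 with z = 1.960.
Half-width: 1.960 × 2.9 = 5.684.
1.97 − 5.684 = -3.714; 1.97 + 5.684 = 7.654.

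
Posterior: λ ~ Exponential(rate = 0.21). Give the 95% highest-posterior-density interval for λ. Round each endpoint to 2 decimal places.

[0.00, 14.27]

The exponential density is strictly decreasing on [0, ∞), so the HPD interval is anchored at 0: [0, q] with P(λ ≤ q) = 0.95.
q = −ln(1 − 0.95) / 0.21 = 2.9957 / 0.21 = 14.27.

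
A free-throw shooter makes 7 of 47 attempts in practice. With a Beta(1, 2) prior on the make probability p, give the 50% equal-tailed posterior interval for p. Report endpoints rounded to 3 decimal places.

Posterior: Beta(1+7, 2+40) = Beta(8, 42).
Equal-tailed 50% interval: the 0.25 and 0.75 quantiles of Beta(8, 42).
Posterior mean ≈ 0.160, SD ≈ 0.051; a Normal approximation gives roughly [0.125, 0.195].
Exact: F⁻¹(0.25) = 0.123; F⁻¹(0.75) = 0.192.

[0.123, 0.192]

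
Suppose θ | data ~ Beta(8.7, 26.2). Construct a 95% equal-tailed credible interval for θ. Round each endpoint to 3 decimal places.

[0.123, 0.403]

Posterior: Beta(8.7, 26.2).
Equal-tailed 95% interval: the 0.025 and 0.975 quantiles of Beta(8.7, 26.2).
Posterior mean ≈ 0.249, SD ≈ 0.072; a Normal approximation gives roughly [0.108, 0.391].
Exact: F⁻¹(0.025) = 0.123; F⁻¹(0.975) = 0.403.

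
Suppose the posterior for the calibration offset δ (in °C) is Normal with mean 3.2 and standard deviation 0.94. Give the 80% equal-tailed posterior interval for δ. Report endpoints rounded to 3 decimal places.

The posterior is symmetric, so the 80% equal-tailed interval is δ = 3.2 ± z·0.94 with z = 1.282.
Half-width: 1.282 × 0.94 = 1.205.
3.2 − 1.205 = 1.995; 3.2 + 1.205 = 4.405.

[1.995, 4.405]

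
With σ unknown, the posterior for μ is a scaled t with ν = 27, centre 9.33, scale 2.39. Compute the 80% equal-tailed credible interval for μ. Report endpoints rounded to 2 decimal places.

[6.19, 12.47]

The t_27 distribution is symmetric; the 80% interval is 9.33 ± t·2.39 with t_{0.9,27} = 1.314.
Half-width: 1.314 × 2.39 = 3.14.
9.33 − 3.14 = 6.19; 9.33 + 3.14 = 12.47.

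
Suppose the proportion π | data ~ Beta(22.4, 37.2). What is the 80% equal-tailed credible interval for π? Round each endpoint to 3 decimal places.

Posterior: Beta(22.4, 37.2).
Equal-tailed 80% interval: the 0.1 and 0.9 quantiles of Beta(22.4, 37.2).
Posterior mean ≈ 0.376, SD ≈ 0.062; a Normal approximation gives roughly [0.296, 0.456].
Exact: F⁻¹(0.1) = 0.297; F⁻¹(0.9) = 0.457.

[0.297, 0.457]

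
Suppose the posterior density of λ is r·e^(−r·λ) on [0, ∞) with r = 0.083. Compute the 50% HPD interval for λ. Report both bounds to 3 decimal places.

[0.000, 8.351]

The exponential density is strictly decreasing on [0, ∞), so the HPD interval is anchored at 0: [0, q] with P(λ ≤ q) = 0.50.
q = −ln(1 − 0.50) / 0.083 = 0.6931 / 0.083 = 8.351.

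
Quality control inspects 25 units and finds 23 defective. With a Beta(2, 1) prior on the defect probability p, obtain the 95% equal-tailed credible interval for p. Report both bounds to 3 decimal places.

[0.757, 0.976]

Posterior: Beta(2+23, 1+2) = Beta(25, 3).
Equal-tailed 95% interval: the 0.025 and 0.975 quantiles of Beta(25, 3).
Posterior mean ≈ 0.893, SD ≈ 0.057; a Normal approximation gives roughly [0.780, 1.005].
Exact: F⁻¹(0.025) = 0.757; F⁻¹(0.975) = 0.976.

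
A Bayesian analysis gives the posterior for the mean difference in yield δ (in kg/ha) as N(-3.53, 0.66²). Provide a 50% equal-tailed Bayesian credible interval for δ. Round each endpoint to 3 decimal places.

The posterior is symmetric, so the 50% equal-tailed interval is δ = -3.53 ± z·0.66 with z = 0.674.
Half-width: 0.674 × 0.66 = 0.445.
-3.53 − 0.445 = -3.975; -3.53 + 0.445 = -3.085.

[-3.975, -3.085]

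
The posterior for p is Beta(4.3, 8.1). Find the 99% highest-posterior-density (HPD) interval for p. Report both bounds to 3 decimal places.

[0.067, 0.684]

The posterior is unimodal and skewed, so the HPD interval has equal density at both endpoints and is the shortest 99% interval.
Solving f(0.067) = f(0.684) with F(0.684) − F(0.067) = 0.99 gives [0.067, 0.684].
For comparison, the equal-tailed interval is [0.078, 0.701]; the HPD is narrower and shifted toward the mode.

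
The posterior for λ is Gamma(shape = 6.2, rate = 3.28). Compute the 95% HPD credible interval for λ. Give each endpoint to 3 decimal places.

[0.571, 3.398]

The posterior is unimodal and skewed, so the HPD interval has equal density at both endpoints and is the shortest 95% interval.
Solving f(0.571) = f(3.398) with F(3.398) − F(0.571) = 0.95 gives [0.571, 3.398].
For comparison, the equal-tailed interval is [0.708, 3.643]; the HPD is narrower and shifted toward the mode.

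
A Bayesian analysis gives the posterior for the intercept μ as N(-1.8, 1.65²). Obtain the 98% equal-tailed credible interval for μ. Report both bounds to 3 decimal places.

[-5.638, 2.038]

The posterior is symmetric, so the 98% equal-tailed interval is μ = -1.8 ± z·1.65 with z = 2.326.
Half-width: 2.326 × 1.65 = 3.838.
-1.8 − 3.838 = -5.638; -1.8 + 3.838 = 2.038.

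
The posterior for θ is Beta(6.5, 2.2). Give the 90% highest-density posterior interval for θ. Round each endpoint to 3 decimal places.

[0.538, 0.969]

The posterior is unimodal and skewed, so the HPD interval has equal density at both endpoints and is the shortest 90% interval.
Solving f(0.538) = f(0.969) with F(0.969) − F(0.538) = 0.90 gives [0.538, 0.969].
For comparison, the equal-tailed interval is [0.487, 0.940]; the HPD is narrower and shifted toward the mode.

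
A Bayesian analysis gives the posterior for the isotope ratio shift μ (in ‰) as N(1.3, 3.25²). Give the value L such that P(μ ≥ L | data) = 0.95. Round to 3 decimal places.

-4.046

Need L with P(μ ≥ L) = 0.95: L = 1.3 − z_{0.05}·3.25.
z = 1.645; L = 1.3 − 1.645 × 3.25 = -4.046.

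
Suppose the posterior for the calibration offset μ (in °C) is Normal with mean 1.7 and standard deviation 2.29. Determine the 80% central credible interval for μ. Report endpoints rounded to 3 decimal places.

[-1.235, 4.635]

The posterior is symmetric, so the 80% equal-tailed interval is μ = 1.7 ± z·2.29 with z = 1.282.
Half-width: 1.282 × 2.29 = 2.935.
1.7 − 2.935 = -1.235; 1.7 + 2.935 = 4.635.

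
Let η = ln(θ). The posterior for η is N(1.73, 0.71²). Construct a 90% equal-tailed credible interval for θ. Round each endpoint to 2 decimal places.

On the log scale the 90% interval is 1.73 ± 1.645 × 0.71 = [0.5622, 2.8978].
Exponentiate: [e^0.5622, e^2.8978] = [1.75, 18.14].

[1.75, 18.14]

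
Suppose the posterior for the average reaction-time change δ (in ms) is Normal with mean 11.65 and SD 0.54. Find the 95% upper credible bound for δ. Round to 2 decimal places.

12.54

Need U with P(δ ≤ U) = 0.95: U = 11.65 + z_{0.05}·0.54.
z = 1.645; U = 11.65 + 1.645 × 0.54 = 12.54.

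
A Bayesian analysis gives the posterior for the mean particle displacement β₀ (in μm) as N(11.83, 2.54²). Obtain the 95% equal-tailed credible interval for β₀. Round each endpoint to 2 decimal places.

[6.85, 16.81]

The posterior is symmetric, so the 95% equal-tailed interval is β₀ = 11.83 ± z·2.54 with z = 1.960.
Half-width: 1.960 × 2.54 = 4.98.
11.83 − 4.98 = 6.85; 11.83 + 4.98 = 16.81.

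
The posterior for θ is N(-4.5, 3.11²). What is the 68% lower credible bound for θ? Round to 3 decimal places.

Need L with P(θ ≥ L) = 0.68: L = -4.5 − z_{0.32}·3.11.
z = 0.468; L = -4.5 − 0.468 × 3.11 = -5.955.

-5.955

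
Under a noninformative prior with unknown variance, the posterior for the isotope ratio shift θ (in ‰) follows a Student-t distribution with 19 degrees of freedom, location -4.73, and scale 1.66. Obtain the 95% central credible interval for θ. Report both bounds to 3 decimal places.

The t_19 distribution is symmetric; the 95% interval is -4.73 ± t·1.66 with t_{0.975,19} = 2.093.
Half-width: 2.093 × 1.66 = 3.474.
-4.73 − 3.474 = -8.204; -4.73 + 3.474 = -1.256.

[-8.204, -1.256]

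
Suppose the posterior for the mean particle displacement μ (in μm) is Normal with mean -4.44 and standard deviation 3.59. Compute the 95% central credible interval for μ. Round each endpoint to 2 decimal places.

The posterior is symmetric, so the 95% equal-tailed interval is μ = -4.44 ± z·3.59 with z = 1.960.
Half-width: 1.960 × 3.59 = 7.04.
-4.44 − 7.04 = -11.48; -4.44 + 7.04 = 2.60.

[-11.48, 2.60]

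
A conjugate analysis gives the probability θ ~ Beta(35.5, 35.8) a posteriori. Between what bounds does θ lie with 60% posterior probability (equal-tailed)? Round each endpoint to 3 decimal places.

Posterior: Beta(35.5, 35.8).
Equal-tailed 60% interval: the 0.2 and 0.8 quantiles of Beta(35.5, 35.8).
Posterior mean ≈ 0.498, SD ≈ 0.059; a Normal approximation gives roughly [0.448, 0.547].
Exact: F⁻¹(0.2) = 0.448; F⁻¹(0.8) = 0.548.

[0.448, 0.548]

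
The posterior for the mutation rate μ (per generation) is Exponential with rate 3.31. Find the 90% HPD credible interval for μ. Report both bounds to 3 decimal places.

[0.000, 0.696]

The exponential density is strictly decreasing on [0, ∞), so the HPD interval is anchored at 0: [0, q] with P(μ ≤ q) = 0.90.
q = −ln(1 − 0.90) / 3.31 = 2.3026 / 3.31 = 0.696.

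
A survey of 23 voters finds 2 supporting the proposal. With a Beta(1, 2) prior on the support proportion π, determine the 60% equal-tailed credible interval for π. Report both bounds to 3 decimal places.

[0.062, 0.163]

Posterior: Beta(1+2, 2+21) = Beta(3, 23).
Equal-tailed 60% interval: the 0.2 and 0.8 quantiles of Beta(3, 23).
Posterior mean ≈ 0.115, SD ≈ 0.061; a Normal approximation gives roughly [0.064, 0.167].
Exact: F⁻¹(0.2) = 0.062; F⁻¹(0.8) = 0.163.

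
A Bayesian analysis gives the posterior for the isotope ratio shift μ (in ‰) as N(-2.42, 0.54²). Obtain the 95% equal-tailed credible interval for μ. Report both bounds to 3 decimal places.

The posterior is symmetric, so the 95% equal-tailed interval is μ = -2.42 ± z·0.54 with z = 1.960.
Half-width: 1.960 × 0.54 = 1.058.
-2.42 − 1.058 = -3.478; -2.42 + 1.058 = -1.362.

[-3.478, -1.362]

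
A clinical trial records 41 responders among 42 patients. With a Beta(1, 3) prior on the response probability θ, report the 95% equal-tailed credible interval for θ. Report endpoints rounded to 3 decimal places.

[0.817, 0.975]

Posterior: Beta(1+41, 3+1) = Beta(42, 4).
Equal-tailed 95% interval: the 0.025 and 0.975 quantiles of Beta(42, 4).
Posterior mean ≈ 0.913, SD ≈ 0.041; a Normal approximation gives roughly [0.832, 0.994].
Exact: F⁻¹(0.025) = 0.817; F⁻¹(0.975) = 0.975.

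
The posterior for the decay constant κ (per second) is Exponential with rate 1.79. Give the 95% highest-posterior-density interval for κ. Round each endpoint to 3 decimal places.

[0.000, 1.674]

The exponential density is strictly decreasing on [0, ∞), so the HPD interval is anchored at 0: [0, q] with P(κ ≤ q) = 0.95.
q = −ln(1 − 0.95) / 1.79 = 2.9957 / 1.79 = 1.674.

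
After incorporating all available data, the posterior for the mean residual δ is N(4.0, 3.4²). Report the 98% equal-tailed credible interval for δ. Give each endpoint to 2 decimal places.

The posterior is symmetric, so the 98% equal-tailed interval is δ = 4.0 ± z·3.4 with z = 2.326.
Half-width: 2.326 × 3.4 = 7.91.
4.0 − 7.91 = -3.91; 4.0 + 7.91 = 11.91.

[-3.91, 11.91]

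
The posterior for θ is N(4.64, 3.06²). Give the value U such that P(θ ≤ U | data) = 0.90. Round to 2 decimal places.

Need U with P(θ ≤ U) = 0.90: U = 4.64 + z_{0.1}·3.06.
z = 1.282; U = 4.64 + 1.282 × 3.06 = 8.56.

8.56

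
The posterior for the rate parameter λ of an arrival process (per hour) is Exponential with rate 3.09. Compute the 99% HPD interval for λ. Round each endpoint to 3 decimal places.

[0.000, 1.490]

The exponential density is strictly decreasing on [0, ∞), so the HPD interval is anchored at 0: [0, q] with P(λ ≤ q) = 0.99.
q = −ln(1 − 0.99) / 3.09 = 4.6052 / 3.09 = 1.490.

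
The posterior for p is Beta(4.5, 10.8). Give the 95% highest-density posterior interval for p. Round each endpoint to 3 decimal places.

The posterior is unimodal and skewed, so the HPD interval has equal density at both endpoints and is the shortest 95% interval.
Solving f(0.088) = f(0.515) with F(0.515) − F(0.088) = 0.95 gives [0.088, 0.515].
For comparison, the equal-tailed interval is [0.103, 0.536]; the HPD is narrower and shifted toward the mode.

[0.088, 0.515]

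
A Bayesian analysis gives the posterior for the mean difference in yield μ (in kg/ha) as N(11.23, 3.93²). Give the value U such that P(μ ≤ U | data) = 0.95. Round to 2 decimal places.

Need U with P(μ ≤ U) = 0.95: U = 11.23 + z_{0.05}·3.93.
z = 1.645; U = 11.23 + 1.645 × 3.93 = 17.69.

17.69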